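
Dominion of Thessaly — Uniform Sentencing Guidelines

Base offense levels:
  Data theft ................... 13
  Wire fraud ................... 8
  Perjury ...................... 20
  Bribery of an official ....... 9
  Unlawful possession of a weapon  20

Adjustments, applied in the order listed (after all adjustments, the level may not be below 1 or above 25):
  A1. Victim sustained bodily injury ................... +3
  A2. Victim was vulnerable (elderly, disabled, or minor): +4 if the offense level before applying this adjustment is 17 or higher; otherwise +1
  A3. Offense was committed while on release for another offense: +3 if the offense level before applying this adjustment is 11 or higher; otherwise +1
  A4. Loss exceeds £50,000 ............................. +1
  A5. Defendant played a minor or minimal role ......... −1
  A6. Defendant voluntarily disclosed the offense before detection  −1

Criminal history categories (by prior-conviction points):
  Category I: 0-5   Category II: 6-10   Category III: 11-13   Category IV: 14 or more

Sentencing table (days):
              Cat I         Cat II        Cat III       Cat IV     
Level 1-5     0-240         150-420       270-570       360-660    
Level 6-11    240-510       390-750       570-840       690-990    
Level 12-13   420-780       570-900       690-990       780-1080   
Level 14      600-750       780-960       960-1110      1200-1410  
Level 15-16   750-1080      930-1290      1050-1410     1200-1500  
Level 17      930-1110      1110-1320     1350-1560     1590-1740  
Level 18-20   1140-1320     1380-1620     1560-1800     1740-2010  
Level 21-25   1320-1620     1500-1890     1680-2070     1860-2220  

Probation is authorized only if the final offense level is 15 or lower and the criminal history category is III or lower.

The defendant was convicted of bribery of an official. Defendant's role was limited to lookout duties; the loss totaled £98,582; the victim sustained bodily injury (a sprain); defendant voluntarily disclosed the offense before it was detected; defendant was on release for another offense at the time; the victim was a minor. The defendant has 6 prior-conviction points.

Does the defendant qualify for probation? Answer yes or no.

Base offense level for bribery of an official: 9.
A1 applies: 9 + 3 = 12.
A2 applies (level before this adjustment is 12 < 17, so +1): 12 + 1 = 13.
A3 applies (level before this adjustment is 13 ≥ 11, so +3): 13 + 3 = 16.
A4 applies: 16 + 1 = 17.
A5 applies: 17 − 1 = 16.
A6 applies: 16 − 1 = 15.
Final offense level: 15.
Criminal history: 6 prior points → Category II (6-10).
Level 15 falls in the 15-16 band.
Grid: Level 15-16 × Category II = 930-1290 days.
Probation check: level 15 ≤ 15 and category II ≤ III → eligible.

Yes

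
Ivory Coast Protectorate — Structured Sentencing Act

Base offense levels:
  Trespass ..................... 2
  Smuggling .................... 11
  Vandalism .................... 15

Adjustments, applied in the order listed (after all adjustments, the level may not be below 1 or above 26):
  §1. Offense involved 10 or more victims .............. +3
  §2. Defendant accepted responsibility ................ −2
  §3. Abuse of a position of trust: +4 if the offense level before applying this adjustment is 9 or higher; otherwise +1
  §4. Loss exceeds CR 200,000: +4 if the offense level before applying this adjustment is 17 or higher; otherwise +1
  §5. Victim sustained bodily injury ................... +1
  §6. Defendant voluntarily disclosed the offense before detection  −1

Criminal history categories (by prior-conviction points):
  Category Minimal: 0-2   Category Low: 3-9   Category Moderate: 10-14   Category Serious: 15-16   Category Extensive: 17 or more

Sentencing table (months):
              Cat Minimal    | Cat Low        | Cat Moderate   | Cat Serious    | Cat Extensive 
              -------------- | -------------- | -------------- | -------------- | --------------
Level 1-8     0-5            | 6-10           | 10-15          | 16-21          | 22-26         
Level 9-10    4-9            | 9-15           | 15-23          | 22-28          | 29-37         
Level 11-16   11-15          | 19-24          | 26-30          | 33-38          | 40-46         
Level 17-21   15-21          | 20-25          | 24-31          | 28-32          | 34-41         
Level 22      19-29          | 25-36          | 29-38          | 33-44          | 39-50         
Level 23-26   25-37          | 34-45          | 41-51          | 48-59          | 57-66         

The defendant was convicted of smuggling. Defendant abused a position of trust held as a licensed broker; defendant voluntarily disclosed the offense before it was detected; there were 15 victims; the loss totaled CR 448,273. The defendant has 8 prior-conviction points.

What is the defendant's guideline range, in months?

Base offense level for smuggling: 11.
§1 applies: 11 + 3 = 14.
§3 applies (level before this adjustment is 14 ≥ 9, so +4): 14 + 4 = 18.
§4 applies (level before this adjustment is 18 ≥ 17, so +4): 18 + 4 = 22.
§5 does not apply.
§6 applies: 22 − 1 = 21.
Final offense level: 21.
Criminal history: 8 prior points → Category Low (3-9).
Level 21 falls in the 17-21 band.
Grid: Level 17-21 × Category Low = 20-25 months.

20-25 months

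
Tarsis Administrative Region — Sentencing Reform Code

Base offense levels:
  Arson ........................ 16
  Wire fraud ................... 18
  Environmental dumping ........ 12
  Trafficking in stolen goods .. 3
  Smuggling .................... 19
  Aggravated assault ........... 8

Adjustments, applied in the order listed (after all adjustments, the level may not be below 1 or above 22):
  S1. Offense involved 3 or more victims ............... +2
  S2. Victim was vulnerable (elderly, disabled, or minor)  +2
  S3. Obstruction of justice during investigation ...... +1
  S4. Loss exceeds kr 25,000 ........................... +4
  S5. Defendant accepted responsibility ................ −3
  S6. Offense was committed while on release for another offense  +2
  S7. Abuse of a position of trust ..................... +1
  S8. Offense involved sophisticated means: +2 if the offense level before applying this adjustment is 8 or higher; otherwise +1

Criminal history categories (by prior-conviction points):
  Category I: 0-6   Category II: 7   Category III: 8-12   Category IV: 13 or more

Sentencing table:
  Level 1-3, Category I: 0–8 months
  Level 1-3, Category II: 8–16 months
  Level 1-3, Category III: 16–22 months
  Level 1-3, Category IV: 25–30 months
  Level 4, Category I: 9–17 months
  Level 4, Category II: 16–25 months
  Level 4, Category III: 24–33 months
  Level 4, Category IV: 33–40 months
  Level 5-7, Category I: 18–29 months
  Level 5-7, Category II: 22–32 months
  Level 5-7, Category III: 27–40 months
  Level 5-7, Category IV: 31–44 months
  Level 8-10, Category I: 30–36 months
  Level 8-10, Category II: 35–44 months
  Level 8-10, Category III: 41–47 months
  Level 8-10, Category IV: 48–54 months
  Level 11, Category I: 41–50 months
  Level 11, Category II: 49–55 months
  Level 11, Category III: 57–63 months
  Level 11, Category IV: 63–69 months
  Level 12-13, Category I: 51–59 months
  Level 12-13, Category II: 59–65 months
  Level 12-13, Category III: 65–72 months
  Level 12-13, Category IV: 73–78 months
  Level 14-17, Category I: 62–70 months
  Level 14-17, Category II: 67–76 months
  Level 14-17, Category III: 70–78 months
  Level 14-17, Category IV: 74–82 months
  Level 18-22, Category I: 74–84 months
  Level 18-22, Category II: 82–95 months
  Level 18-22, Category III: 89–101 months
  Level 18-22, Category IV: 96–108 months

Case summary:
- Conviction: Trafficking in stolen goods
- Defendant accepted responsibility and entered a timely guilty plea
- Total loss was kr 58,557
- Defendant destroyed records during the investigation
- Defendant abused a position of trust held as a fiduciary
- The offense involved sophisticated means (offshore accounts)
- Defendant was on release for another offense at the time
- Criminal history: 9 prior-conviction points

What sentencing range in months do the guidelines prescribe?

Base offense level for trafficking in stolen goods: 3.
S1 does not apply.
S2 does not apply.
S3 applies: 3 + 1 = 4.
S4 applies: 4 + 4 = 8.
S5 applies: 8 − 3 = 5.
S6 applies: 5 + 2 = 7.
S7 applies: 7 + 1 = 8.
S8 applies (level before this adjustment is 8 ≥ 8, so +2): 8 + 2 = 10.
Final offense level: 10.
Criminal history: 9 prior points → Category III (8-12).
Level 10 falls in the 8-10 band.
Grid: Level 8-10 × Category III = 41-47 months.

41-47 months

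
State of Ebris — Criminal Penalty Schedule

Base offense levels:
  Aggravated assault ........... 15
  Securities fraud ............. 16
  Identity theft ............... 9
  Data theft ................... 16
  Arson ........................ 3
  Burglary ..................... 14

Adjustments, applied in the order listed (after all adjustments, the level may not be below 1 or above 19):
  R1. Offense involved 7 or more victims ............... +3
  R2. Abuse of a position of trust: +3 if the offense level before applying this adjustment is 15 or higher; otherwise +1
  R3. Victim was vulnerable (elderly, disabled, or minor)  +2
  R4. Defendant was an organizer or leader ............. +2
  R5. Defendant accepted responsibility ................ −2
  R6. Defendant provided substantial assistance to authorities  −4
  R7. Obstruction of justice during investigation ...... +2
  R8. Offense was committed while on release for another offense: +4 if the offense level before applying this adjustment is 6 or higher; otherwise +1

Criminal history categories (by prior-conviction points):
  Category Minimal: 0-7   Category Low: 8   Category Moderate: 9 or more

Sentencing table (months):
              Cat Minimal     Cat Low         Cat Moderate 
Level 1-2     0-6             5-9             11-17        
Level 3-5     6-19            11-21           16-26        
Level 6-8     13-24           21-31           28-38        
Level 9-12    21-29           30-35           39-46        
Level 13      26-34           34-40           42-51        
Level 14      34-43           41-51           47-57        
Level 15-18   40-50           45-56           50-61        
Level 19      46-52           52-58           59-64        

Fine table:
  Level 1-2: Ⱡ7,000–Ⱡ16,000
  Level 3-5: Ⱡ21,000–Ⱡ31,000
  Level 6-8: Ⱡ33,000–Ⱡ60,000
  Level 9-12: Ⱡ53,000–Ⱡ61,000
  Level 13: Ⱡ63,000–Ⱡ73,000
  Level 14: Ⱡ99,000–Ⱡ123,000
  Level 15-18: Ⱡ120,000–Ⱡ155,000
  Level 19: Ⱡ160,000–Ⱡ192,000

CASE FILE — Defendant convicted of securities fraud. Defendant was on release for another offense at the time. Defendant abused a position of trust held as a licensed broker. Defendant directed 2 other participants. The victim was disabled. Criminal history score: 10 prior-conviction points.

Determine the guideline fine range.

Ⱡ160,000–Ⱡ192,000

Base offense level for securities fraud: 16.
R1 does not apply.
R2 applies (level before this adjustment is 16 ≥ 15, so +3): 16 + 3 = 19.
R3 applies: 19 + 2 = 21.
R4 applies: 21 + 2 = 23.
R5 does not apply.
R7 does not apply.
R8 applies (level before this adjustment is 23 ≥ 6, so +4): 23 + 4 = 27.
Level 27 exceeds the maximum of 19; capped at 19.
Final offense level: 19.
Level 19 falls in the 19 band.
Fine table: Level 19 → Ⱡ160,000–Ⱡ192,000.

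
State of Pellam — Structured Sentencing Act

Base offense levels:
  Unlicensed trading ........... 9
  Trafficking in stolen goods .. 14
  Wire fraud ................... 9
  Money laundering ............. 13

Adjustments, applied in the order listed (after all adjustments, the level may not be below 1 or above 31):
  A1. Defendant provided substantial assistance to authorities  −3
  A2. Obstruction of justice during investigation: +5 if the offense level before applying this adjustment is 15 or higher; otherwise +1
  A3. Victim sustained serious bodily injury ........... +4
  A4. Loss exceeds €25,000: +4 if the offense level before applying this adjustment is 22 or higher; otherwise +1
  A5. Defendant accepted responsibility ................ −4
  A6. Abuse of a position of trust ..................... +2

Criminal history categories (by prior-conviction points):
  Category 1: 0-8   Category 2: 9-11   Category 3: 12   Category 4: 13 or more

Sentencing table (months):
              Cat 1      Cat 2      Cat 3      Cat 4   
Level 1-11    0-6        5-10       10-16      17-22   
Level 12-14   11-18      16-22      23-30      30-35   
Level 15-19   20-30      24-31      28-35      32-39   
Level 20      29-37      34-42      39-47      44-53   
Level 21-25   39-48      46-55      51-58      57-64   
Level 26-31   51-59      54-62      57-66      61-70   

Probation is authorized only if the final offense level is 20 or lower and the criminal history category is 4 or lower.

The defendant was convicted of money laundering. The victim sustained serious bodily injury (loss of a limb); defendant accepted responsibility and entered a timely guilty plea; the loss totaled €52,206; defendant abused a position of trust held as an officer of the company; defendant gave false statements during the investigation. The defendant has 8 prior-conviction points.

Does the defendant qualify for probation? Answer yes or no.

Base offense level for money laundering: 13.
A2 applies (level before this adjustment is 13 < 15, so +1): 13 + 1 = 14.
A3 applies: 14 + 4 = 18.
A4 applies (level before this adjustment is 18 < 22, so +1): 18 + 1 = 19.
A5 applies: 19 − 4 = 15.
A6 applies: 15 + 2 = 17.
Final offense level: 17.
Criminal history: 8 prior points → Category 1 (0-8).
Level 17 falls in the 15-19 band.
Grid: Level 15-19 × Category 1 = 20-30 months.
Probation check: level 17 ≤ 20 and category 1 ≤ 4 → eligible.

Yes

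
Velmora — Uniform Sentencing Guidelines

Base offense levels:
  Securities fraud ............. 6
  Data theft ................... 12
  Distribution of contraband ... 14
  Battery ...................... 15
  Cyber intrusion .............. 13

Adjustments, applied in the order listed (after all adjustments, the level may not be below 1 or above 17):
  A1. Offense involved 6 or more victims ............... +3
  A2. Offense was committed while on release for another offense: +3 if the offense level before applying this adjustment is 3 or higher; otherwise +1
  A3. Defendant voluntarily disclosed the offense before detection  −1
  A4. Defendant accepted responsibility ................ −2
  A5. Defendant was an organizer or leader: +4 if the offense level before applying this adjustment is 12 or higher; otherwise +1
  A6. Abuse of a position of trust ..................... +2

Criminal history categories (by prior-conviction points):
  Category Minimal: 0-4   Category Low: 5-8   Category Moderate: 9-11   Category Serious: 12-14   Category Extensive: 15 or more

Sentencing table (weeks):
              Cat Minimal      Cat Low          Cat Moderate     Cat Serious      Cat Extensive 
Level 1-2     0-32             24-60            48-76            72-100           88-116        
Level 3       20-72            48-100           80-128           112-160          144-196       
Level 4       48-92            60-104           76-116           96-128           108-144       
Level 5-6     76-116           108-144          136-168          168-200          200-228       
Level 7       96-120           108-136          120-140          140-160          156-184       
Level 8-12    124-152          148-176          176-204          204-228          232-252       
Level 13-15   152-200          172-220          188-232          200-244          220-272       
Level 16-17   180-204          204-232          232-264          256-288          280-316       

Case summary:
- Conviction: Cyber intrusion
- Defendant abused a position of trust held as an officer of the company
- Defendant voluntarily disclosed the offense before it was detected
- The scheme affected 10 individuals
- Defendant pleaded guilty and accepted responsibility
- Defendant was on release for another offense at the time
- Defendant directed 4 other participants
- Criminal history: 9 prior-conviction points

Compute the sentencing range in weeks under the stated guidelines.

232-264 weeks

Base offense level for cyber intrusion: 13.
A1 applies: 13 + 3 = 16.
A2 applies (level before this adjustment is 16 ≥ 3, so +3): 16 + 3 = 19.
A3 applies: 19 − 1 = 18.
A4 applies: 18 − 2 = 16.
A5 applies (level before this adjustment is 16 ≥ 12, so +4): 16 + 4 = 20.
A6 applies: 20 + 2 = 22.
Level 22 exceeds the maximum of 17; capped at 17.
Final offense level: 17.
Criminal history: 9 prior points → Category Moderate (9-11).
Level 17 falls in the 16-17 band.
Grid: Level 16-17 × Category Moderate = 232-264 weeks.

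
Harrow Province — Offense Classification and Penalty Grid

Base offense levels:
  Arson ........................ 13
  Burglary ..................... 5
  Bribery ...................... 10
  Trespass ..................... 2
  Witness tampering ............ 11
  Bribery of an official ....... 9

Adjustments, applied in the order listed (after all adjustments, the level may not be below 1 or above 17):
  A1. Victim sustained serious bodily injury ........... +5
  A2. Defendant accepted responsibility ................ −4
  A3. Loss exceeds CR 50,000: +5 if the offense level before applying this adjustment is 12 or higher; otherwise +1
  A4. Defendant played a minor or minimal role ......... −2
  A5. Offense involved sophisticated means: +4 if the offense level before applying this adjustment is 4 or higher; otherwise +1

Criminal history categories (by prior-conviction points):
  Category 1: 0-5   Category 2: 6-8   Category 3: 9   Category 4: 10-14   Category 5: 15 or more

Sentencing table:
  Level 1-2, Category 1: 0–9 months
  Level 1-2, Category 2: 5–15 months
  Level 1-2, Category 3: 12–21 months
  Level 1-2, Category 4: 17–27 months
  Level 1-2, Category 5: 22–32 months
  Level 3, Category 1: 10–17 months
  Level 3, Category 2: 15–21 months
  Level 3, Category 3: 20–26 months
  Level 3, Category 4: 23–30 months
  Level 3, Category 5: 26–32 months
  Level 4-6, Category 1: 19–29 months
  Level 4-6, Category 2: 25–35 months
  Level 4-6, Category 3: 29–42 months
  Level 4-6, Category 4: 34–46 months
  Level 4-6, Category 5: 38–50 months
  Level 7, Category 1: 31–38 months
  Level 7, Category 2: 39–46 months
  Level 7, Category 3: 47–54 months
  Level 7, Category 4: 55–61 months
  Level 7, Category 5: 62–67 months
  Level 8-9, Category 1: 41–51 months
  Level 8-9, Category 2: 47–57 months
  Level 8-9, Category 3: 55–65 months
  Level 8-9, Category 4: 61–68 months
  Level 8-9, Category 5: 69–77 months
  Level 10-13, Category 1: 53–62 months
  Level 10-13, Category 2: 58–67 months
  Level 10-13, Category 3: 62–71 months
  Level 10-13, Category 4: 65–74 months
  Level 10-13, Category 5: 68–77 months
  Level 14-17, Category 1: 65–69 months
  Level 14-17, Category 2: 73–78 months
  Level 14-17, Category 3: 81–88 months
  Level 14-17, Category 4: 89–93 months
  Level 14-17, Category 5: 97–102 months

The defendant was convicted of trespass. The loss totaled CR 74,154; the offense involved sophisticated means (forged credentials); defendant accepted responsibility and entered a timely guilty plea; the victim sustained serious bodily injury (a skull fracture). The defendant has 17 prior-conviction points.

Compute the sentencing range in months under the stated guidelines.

Base offense level for trespass: 2.
A1 applies: 2 + 5 = 7.
A2 applies: 7 − 4 = 3.
A3 applies (level before this adjustment is 3 < 12, so +1): 3 + 1 = 4.
A4 does not apply.
A5 applies (level before this adjustment is 4 ≥ 4, so +4): 4 + 4 = 8.
Final offense level: 8.
Criminal history: 17 prior points → Category 5 (15+).
Level 8 falls in the 8-9 band.
Grid: Level 8-9 × Category 5 = 69-77 months.

69-77 months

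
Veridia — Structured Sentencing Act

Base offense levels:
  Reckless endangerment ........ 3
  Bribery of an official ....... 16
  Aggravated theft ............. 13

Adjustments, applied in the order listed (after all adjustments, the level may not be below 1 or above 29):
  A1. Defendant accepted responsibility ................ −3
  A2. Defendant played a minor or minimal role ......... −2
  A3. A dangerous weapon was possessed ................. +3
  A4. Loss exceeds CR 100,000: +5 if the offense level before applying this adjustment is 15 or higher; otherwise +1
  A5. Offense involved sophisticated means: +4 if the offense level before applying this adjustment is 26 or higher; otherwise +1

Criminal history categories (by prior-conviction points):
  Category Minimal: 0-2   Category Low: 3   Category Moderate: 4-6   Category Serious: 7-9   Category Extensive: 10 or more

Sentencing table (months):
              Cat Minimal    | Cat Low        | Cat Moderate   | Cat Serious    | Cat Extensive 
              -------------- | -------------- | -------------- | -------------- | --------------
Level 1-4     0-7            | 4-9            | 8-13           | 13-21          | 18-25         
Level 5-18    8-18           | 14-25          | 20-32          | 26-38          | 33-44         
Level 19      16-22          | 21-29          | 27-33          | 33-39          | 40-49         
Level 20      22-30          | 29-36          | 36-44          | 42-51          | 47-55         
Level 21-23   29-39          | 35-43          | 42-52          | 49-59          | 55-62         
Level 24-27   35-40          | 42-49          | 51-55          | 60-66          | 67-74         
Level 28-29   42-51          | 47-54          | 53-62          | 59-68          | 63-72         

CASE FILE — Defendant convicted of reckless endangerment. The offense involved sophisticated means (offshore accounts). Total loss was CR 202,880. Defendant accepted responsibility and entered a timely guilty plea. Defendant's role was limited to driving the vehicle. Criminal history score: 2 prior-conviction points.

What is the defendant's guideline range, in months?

0-7 months

Base offense level for reckless endangerment: 3.
A1 applies: 3 − 3 = 0.
A2 applies: 0 − 2 = -2.
A3 does not apply.
A4 applies (level before this adjustment is -2 < 15, so +1): -2 + 1 = -1.
A5 applies (level before this adjustment is -1 < 26, so +1): -1 + 1 = 0.
Level 0 is below the minimum of 1; floored at 1.
Final offense level: 1.
Criminal history: 2 prior points → Category Minimal (0-2).
Level 1 falls in the 1-4 band.
Grid: Level 1-4 × Category Minimal = 0-7 months.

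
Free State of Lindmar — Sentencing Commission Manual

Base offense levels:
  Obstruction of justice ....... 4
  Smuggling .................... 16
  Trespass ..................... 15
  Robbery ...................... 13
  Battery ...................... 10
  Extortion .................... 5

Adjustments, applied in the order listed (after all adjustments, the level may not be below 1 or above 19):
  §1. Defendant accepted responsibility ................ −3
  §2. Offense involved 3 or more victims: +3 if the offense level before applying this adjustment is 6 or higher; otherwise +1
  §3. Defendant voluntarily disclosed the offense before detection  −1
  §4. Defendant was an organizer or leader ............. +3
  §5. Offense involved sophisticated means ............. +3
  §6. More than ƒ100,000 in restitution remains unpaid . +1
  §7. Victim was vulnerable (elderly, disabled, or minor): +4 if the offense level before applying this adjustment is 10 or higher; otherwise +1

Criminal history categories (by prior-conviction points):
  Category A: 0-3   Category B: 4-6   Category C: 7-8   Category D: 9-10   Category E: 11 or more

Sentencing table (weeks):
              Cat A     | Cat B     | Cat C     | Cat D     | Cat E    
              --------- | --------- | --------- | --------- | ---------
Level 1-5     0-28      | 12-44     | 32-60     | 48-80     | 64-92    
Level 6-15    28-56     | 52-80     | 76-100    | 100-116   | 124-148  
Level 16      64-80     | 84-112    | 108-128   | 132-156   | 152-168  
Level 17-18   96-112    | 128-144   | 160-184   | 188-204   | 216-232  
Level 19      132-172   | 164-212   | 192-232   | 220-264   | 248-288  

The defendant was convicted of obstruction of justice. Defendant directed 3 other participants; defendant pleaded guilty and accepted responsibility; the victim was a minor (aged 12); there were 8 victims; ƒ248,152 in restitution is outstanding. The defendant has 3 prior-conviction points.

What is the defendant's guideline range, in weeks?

Base offense level for obstruction of justice: 4.
§1 applies: 4 − 3 = 1.
§2 applies (level before this adjustment is 1 < 6, so +1): 1 + 1 = 2.
§4 applies: 2 + 3 = 5.
§5 does not apply.
§6 applies: 5 + 1 = 6.
§7 applies (level before this adjustment is 6 < 10, so +1): 6 + 1 = 7.
Final offense level: 7.
Criminal history: 3 prior points → Category A (0-3).
Level 7 falls in the 6-15 band.
Grid: Level 6-15 × Category A = 28-56 weeks.

28-56 weeks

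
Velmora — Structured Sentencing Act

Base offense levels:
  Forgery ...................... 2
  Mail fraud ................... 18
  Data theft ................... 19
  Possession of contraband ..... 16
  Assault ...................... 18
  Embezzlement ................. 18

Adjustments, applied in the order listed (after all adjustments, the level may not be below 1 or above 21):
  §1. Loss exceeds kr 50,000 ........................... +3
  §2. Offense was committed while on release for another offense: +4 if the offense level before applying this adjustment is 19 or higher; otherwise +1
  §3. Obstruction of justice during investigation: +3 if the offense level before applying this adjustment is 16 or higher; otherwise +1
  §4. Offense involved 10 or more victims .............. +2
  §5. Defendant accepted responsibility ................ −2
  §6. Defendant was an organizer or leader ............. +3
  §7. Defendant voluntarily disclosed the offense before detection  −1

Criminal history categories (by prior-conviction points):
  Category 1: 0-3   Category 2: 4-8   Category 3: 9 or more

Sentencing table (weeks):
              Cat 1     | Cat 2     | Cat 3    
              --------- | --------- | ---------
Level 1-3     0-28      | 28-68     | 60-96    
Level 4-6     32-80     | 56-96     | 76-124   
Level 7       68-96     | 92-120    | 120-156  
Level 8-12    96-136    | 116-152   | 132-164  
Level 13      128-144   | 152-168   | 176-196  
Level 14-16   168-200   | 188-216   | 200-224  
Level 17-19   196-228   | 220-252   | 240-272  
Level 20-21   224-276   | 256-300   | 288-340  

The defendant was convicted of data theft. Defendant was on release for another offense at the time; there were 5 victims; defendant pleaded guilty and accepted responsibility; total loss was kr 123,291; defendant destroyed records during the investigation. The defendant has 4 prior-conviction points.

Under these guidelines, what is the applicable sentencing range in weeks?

256-300 weeks

Base offense level for data theft: 19.
§1 applies: 19 + 3 = 22.
§2 applies (level before this adjustment is 22 ≥ 19, so +4): 22 + 4 = 26.
§3 applies (level before this adjustment is 26 ≥ 16, so +3): 26 + 3 = 29.
§4 does not apply.
§5 applies: 29 − 2 = 27.
Level 27 exceeds the maximum of 21; capped at 21.
Final offense level: 21.
Criminal history: 4 prior points → Category 2 (4-8).
Level 21 falls in the 20-21 band.
Grid: Level 20-21 × Category 2 = 256-300 weeks.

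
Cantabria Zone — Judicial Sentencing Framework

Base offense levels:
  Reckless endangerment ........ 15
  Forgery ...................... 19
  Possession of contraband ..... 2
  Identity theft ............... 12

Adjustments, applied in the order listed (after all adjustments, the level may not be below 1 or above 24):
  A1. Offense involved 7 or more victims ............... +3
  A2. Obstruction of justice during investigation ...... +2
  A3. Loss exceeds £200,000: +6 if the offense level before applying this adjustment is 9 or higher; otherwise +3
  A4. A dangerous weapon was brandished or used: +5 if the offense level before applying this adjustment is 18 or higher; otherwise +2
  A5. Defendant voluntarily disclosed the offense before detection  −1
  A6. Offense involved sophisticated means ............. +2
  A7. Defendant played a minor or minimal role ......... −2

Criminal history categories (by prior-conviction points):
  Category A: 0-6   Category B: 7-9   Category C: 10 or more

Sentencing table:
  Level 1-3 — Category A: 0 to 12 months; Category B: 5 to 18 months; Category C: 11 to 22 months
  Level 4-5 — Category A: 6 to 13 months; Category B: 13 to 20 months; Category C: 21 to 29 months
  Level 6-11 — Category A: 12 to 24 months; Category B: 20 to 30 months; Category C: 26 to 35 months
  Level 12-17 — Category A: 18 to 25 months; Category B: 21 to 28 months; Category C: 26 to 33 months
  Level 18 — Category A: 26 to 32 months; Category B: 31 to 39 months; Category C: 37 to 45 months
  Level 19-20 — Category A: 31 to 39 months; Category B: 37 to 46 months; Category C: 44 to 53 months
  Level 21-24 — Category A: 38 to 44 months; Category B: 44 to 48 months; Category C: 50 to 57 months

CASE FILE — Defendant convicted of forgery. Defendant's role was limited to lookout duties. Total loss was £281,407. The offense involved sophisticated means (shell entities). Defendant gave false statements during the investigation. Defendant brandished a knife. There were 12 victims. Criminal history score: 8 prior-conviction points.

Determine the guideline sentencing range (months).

44-48 months

Base offense level for forgery: 19.
A1 applies: 19 + 3 = 22.
A2 applies: 22 + 2 = 24.
A3 applies (level before this adjustment is 24 ≥ 9, so +6): 24 + 6 = 30.
A4 applies (level before this adjustment is 30 ≥ 18, so +5): 30 + 5 = 35.
A6 applies: 35 + 2 = 37.
A7 applies: 37 − 2 = 35.
Level 35 exceeds the maximum of 24; capped at 24.
Final offense level: 24.
Criminal history: 8 prior points → Category B (7-9).
Level 24 falls in the 21-24 band.
Grid: Level 21-24 × Category B = 44-48 months.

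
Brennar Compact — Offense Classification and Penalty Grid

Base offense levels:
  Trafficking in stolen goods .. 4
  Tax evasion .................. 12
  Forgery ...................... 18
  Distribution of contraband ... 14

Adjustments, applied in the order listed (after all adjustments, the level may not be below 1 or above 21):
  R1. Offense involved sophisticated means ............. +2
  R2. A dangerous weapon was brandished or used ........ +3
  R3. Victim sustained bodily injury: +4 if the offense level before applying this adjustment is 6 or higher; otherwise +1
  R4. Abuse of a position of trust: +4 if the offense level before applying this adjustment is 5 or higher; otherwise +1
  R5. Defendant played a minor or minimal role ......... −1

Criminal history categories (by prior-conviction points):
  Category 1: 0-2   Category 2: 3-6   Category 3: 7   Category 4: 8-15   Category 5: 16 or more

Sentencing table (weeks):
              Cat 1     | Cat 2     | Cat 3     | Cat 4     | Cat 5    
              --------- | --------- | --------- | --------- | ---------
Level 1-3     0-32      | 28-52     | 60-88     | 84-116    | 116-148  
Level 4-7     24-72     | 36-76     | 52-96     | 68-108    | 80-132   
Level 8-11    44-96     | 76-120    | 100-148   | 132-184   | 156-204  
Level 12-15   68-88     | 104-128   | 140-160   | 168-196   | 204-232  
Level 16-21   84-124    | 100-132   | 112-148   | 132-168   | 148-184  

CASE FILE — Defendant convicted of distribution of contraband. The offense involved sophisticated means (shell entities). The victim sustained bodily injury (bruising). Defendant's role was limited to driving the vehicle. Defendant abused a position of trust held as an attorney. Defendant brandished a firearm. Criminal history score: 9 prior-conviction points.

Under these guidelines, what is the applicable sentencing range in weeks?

Base offense level for distribution of contraband: 14.
R1 applies: 14 + 2 = 16.
R2 applies: 16 + 3 = 19.
R3 applies (level before this adjustment is 19 ≥ 6, so +4): 19 + 4 = 23.
R4 applies (level before this adjustment is 23 ≥ 5, so +4): 23 + 4 = 27.
R5 applies: 27 − 1 = 26.
Level 26 exceeds the maximum of 21; capped at 21.
Final offense level: 21.
Criminal history: 9 prior points → Category 4 (8-15).
Level 21 falls in the 16-21 band.
Grid: Level 16-21 × Category 4 = 132-168 weeks.

132-168 weeks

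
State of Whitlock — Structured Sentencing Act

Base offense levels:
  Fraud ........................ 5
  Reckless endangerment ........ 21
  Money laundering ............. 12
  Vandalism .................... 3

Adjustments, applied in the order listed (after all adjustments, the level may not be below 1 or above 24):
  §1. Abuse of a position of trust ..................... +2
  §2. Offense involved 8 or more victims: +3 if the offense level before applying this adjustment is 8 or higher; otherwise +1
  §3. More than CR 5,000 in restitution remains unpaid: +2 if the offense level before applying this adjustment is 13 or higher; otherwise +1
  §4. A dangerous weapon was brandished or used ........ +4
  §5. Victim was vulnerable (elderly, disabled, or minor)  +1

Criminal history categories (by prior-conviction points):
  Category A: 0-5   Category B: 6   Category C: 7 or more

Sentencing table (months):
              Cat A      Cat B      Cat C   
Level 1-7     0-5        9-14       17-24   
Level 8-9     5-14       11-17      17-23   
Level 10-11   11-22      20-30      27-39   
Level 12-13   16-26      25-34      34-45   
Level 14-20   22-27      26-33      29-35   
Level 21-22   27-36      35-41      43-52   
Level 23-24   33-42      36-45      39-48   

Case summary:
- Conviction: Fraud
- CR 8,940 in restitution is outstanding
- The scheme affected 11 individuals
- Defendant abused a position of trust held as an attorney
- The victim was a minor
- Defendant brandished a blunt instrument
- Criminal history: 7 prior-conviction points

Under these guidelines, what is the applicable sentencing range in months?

Base offense level for fraud: 5.
§1 applies: 5 + 2 = 7.
§2 applies (level before this adjustment is 7 < 8, so +1): 7 + 1 = 8.
§3 applies (level before this adjustment is 8 < 13, so +1): 8 + 1 = 9.
§4 applies: 9 + 4 = 13.
§5 applies: 13 + 1 = 14.
Final offense level: 14.
Criminal history: 7 prior points → Category C (7+).
Level 14 falls in the 14-20 band.
Grid: Level 14-20 × Category C = 29-35 months.

29-35 months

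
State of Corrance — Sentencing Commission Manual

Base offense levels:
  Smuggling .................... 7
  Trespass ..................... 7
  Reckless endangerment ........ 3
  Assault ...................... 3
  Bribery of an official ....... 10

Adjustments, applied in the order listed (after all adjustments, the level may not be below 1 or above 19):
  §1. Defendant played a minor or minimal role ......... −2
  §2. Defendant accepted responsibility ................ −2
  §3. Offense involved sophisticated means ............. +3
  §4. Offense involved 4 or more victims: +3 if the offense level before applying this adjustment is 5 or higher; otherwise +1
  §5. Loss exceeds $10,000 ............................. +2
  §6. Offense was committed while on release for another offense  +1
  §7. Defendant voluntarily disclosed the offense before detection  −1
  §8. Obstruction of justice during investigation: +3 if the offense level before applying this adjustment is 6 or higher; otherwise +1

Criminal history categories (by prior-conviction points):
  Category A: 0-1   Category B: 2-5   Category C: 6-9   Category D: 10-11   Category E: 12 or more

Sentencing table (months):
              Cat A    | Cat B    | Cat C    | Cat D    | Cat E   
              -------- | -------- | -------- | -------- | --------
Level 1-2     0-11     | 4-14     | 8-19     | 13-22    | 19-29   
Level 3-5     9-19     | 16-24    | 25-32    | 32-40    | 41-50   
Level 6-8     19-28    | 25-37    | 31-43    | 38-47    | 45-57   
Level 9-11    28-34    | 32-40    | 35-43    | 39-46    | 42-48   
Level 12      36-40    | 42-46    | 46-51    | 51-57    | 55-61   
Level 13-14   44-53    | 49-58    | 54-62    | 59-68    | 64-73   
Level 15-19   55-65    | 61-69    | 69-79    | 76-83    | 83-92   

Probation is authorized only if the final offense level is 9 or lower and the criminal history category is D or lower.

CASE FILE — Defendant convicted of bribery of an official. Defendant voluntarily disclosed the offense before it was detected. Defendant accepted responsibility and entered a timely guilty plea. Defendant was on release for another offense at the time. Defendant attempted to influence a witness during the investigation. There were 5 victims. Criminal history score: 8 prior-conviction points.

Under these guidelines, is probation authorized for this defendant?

No

Base offense level for bribery of an official: 10.
§2 applies: 10 − 2 = 8.
§4 applies (level before this adjustment is 8 ≥ 5, so +3): 8 + 3 = 11.
§5 does not apply.
§6 applies: 11 + 1 = 12.
§7 applies: 12 − 1 = 11.
§8 applies (level before this adjustment is 11 ≥ 6, so +3): 11 + 3 = 14.
Final offense level: 14.
Criminal history: 8 prior points → Category C (6-9).
Level 14 falls in the 13-14 band.
Grid: Level 13-14 × Category C = 54-62 months.
Probation check: level 14 > 9 and category C ≤ D → not eligible.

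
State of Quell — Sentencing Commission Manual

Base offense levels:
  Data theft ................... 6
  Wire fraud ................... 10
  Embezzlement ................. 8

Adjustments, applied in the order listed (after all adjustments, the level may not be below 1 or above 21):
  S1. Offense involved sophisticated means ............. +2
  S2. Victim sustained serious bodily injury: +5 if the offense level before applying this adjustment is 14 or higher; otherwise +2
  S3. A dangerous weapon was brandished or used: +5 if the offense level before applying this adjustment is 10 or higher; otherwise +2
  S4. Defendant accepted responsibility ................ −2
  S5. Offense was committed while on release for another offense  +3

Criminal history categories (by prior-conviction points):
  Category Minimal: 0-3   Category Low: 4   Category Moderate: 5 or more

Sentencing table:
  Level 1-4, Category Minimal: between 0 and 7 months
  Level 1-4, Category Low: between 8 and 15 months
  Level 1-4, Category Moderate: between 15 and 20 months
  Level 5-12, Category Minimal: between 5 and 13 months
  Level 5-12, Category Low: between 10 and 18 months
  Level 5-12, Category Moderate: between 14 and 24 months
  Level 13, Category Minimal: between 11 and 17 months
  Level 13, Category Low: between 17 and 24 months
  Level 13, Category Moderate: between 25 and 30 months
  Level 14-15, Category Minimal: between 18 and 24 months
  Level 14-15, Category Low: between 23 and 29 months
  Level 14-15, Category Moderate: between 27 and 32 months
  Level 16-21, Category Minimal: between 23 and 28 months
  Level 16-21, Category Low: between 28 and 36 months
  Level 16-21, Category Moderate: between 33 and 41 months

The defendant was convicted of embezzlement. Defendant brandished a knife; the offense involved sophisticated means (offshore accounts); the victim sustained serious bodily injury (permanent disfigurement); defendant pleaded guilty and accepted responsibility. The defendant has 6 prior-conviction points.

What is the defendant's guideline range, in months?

27-32 months

Base offense level for embezzlement: 8.
S1 applies: 8 + 2 = 10.
S2 applies (level before this adjustment is 10 < 14, so +2): 10 + 2 = 12.
S3 applies (level before this adjustment is 12 ≥ 10, so +5): 12 + 5 = 17.
S4 applies: 17 − 2 = 15.
Final offense level: 15.
Criminal history: 6 prior points → Category Moderate (5+).
Level 15 falls in the 14-15 band.
Grid: Level 14-15 × Category Moderate = 27-32 months.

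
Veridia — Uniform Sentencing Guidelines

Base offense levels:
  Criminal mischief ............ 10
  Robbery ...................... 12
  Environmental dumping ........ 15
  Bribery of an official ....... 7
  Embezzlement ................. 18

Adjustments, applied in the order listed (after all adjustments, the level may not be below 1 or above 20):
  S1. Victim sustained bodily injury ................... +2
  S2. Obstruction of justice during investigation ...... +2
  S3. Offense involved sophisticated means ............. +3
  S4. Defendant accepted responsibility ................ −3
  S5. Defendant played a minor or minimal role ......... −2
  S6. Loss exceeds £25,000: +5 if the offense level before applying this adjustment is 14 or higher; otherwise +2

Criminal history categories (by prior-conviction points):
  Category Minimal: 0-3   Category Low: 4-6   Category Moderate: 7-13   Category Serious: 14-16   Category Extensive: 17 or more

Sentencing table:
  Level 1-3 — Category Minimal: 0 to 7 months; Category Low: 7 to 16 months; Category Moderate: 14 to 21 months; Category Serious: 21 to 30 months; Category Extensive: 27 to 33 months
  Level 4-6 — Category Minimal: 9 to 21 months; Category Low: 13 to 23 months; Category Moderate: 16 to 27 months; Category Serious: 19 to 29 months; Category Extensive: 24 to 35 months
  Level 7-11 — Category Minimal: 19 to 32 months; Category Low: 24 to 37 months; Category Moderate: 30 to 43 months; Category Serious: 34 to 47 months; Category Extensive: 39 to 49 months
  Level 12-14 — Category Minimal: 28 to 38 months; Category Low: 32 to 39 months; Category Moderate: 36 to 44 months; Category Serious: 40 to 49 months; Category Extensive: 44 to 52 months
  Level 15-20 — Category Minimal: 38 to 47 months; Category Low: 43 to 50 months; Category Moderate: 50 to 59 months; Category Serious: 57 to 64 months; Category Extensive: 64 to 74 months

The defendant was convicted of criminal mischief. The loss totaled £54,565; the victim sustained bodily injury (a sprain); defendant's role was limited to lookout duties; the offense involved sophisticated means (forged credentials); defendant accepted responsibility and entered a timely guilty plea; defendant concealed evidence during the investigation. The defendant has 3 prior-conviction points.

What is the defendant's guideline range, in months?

Base offense level for criminal mischief: 10.
S1 applies: 10 + 2 = 12.
S2 applies: 12 + 2 = 14.
S3 applies: 14 + 3 = 17.
S4 applies: 17 − 3 = 14.
S5 applies: 14 − 2 = 12.
S6 applies (level before this adjustment is 12 < 14, so +2): 12 + 2 = 14.
Final offense level: 14.
Criminal history: 3 prior points → Category Minimal (0-3).
Level 14 falls in the 12-14 band.
Grid: Level 12-14 × Category Minimal = 28-38 months.

28-38 months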